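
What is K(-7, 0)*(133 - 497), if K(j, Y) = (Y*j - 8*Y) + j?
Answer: 2548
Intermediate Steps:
K(j, Y) = j - 8*Y + Y*j (K(j, Y) = (-8*Y + Y*j) + j = j - 8*Y + Y*j)
K(-7, 0)*(133 - 497) = (-7 - 8*0 + 0*(-7))*(133 - 497) = (-7 + 0 + 0)*(-364) = -7*(-364) = 2548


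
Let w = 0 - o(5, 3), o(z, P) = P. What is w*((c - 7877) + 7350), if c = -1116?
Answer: 4929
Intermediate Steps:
w = -3 (w = 0 - 1*3 = 0 - 3 = -3)
w*((c - 7877) + 7350) = -3*((-1116 - 7877) + 7350) = -3*(-8993 + 7350) = -3*(-1643) = 4929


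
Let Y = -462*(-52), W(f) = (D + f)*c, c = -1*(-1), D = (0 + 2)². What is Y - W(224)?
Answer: 23796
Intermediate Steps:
D = 4 (D = 2² = 4)
c = 1
W(f) = 4 + f (W(f) = (4 + f)*1 = 4 + f)
Y = 24024
Y - W(224) = 24024 - (4 + 224) = 24024 - 1*228 = 24024 - 228 = 23796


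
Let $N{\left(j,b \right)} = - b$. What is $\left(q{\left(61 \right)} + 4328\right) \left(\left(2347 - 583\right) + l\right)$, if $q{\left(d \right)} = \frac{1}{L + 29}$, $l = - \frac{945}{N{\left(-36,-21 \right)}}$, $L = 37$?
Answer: $\frac{163676877}{22} \approx 7.4399 \cdot 10^{6}$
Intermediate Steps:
$l = -45$ ($l = - \frac{945}{\left(-1\right) \left(-21\right)} = - \frac{945}{21} = \left(-945\right) \frac{1}{21} = -45$)
$q{\left(d \right)} = \frac{1}{66}$ ($q{\left(d \right)} = \frac{1}{37 + 29} = \frac{1}{66}$)
$\left(q{\left(61 \right)} + 4328\right) \left(\left(2347 - 583\right) + l\right) = \left(\frac{1}{66} + 4328\right) \left(\left(2347 - 583\right) - 45\right) = \frac{285649 \left(1764 - 45\right)}{66} = \frac{285649}{66} \cdot 1719 = \frac{163676877}{22}$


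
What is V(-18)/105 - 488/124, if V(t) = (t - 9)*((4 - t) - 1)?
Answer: -1447/155 ≈ -9.3355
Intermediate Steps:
V(t) = (-9 + t)*(3 - t)
V(-18)/105 - 488/124 = (-27 - 1*(-18)² + 12*(-18))/105 - 488/124 = (-27 - 1*324 - 216)*(1/105) - 488*1/124 = (-27 - 324 - 216)*(1/105) - 122/31 = -567*1/105 - 122/31 = -27/5 - 122/31 = -1447/155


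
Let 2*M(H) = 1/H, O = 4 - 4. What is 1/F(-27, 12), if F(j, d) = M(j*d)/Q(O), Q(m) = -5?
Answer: 3240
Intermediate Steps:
O = 0
M(H) = 1/(2*H) (M(H) = (1/H)/2 = 1/(2*H))
F(j, d) = -1/(10*d*j) (F(j, d) = (1/(2*((j*d))))/(-5) = (1/(2*((d*j))))*(-⅕) = ((1/(d*j))/2)*(-⅕) = (1/(2*d*j))*(-⅕) = -1/(10*d*j))
1/F(-27, 12) = 1/(-⅒/(12*(-27))) = 1/(-⅒*1/12*(-1/27)) = 1/(1/3240) = 3240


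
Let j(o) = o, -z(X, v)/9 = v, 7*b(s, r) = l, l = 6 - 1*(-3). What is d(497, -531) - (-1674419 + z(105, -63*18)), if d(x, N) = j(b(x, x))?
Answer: 11649500/7 ≈ 1.6642e+6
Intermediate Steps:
l = 9 (l = 6 + 3 = 9)
b(s, r) = 9/7 (b(s, r) = (⅐)*9 = 9/7)
z(X, v) = -9*v
d(x, N) = 9/7
d(497, -531) - (-1674419 + z(105, -63*18)) = 9/7 - (-1674419 - (-567)*18) = 9/7 - (-1674419 - 9*(-1134)) = 9/7 - (-1674419 + 10206) = 9/7 - 1*(-1664213) = 9/7 + 1664213 = 11649500/7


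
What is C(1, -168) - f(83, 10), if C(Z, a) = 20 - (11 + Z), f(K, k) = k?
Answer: -2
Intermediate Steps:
C(Z, a) = 9 - Z (C(Z, a) = 20 + (-11 - Z) = 9 - Z)
C(1, -168) - f(83, 10) = (9 - 1*1) - 1*10 = (9 - 1) - 10 = 8 - 10 = -2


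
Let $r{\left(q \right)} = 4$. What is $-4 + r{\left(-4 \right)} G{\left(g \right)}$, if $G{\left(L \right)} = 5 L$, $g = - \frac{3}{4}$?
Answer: $-19$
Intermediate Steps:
$g = - \frac{3}{4}$ ($g = \left(-3\right) \frac{1}{4} = - \frac{3}{4} \approx -0.75$)
$-4 + r{\left(-4 \right)} G{\left(g \right)} = -4 + 4 \cdot 5 \left(- \frac{3}{4}\right) = -4 + 4 \left(- \frac{15}{4}\right) = -4 - 15 = -19$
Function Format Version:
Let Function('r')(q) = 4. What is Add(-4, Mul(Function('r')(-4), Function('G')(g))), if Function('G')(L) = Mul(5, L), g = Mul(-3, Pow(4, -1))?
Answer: -19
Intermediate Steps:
g = Rational(-3, 4) (g = Mul(-3, Rational(1, 4)) = Rational(-3, 4) ≈ -0.75000)
Add(-4, Mul(Function('r')(-4), Function('G')(g))) = Add(-4, Mul(4, Mul(5, Rational(-3, 4)))) = Add(-4, Mul(4, Rational(-15, 4))) = Add(-4, -15) = -19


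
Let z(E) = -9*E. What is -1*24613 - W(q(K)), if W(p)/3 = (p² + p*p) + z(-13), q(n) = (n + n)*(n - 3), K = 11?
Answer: -210820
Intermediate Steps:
q(n) = 2*n*(-3 + n) (q(n) = (2*n)*(-3 + n) = 2*n*(-3 + n))
W(p) = 351 + 6*p² (W(p) = 3*((p² + p*p) - 9*(-13)) = 3*((p² + p²) + 117) = 3*(2*p² + 117) = 3*(117 + 2*p²) = 351 + 6*p²)
-1*24613 - W(q(K)) = -1*24613 - (351 + 6*(2*11*(-3 + 11))²) = -24613 - (351 + 6*(2*11*8)²) = -24613 - (351 + 6*176²) = -24613 - (351 + 6*30976) = -24613 - (351 + 185856) = -24613 - 1*186207 = -24613 - 186207 = -210820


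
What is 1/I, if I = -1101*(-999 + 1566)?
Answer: -1/624267 ≈ -1.6019e-6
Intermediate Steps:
I = -624267 (I = -1101*567 = -624267)
1/I = 1/(-624267) = -1/624267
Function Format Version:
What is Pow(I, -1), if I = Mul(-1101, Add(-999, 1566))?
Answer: Rational(-1, 624267) ≈ -1.6019e-6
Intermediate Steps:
I = -624267 (I = Mul(-1101, 567) = -624267)
Pow(I, -1) = Pow(-624267, -1) = Rational(-1, 624267)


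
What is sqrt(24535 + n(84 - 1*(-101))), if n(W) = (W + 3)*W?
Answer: sqrt(59315) ≈ 243.55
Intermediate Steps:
n(W) = W*(3 + W) (n(W) = (3 + W)*W = W*(3 + W))
sqrt(24535 + n(84 - 1*(-101))) = sqrt(24535 + (84 - 1*(-101))*(3 + (84 - 1*(-101)))) = sqrt(24535 + (84 + 101)*(3 + (84 + 101))) = sqrt(24535 + 185*(3 + 185)) = sqrt(24535 + 185*188) = sqrt(24535 + 34780) = sqrt(59315)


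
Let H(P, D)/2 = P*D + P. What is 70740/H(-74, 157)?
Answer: -17685/5846 ≈ -3.0251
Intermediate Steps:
H(P, D) = 2*P + 2*D*P (H(P, D) = 2*(P*D + P) = 2*(D*P + P) = 2*(P + D*P) = 2*P + 2*D*P)
70740/H(-74, 157) = 70740/((2*(-74)*(1 + 157))) = 70740/((2*(-74)*158)) = 70740/(-23384) = 70740*(-1/23384) = -17685/5846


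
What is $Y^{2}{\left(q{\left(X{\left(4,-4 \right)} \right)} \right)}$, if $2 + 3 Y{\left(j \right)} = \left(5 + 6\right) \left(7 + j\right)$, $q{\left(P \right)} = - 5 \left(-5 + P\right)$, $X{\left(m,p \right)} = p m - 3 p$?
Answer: $36100$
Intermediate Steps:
$X{\left(m,p \right)} = - 3 p + m p$ ($X{\left(m,p \right)} = m p - 3 p = - 3 p + m p$)
$q{\left(P \right)} = 25 - 5 P$
$Y{\left(j \right)} = 25 + \frac{11 j}{3}$ ($Y{\left(j \right)} = - \frac{2}{3} + \frac{\left(5 + 6\right) \left(7 + j\right)}{3} = - \frac{2}{3} + \frac{11 \left(7 + j\right)}{3} = - \frac{2}{3} + \frac{77 + 11 j}{3} = - \frac{2}{3} + \left(\frac{77}{3} + \frac{11 j}{3}\right) = 25 + \frac{11 j}{3}$)
$Y^{2}{\left(q{\left(X{\left(4,-4 \right)} \right)} \right)} = \left(25 + \frac{11 \left(25 - 5 \left(- 4 \left(-3 + 4\right)\right)\right)}{3}\right)^{2} = \left(25 + \frac{11 \left(25 - 5 \left(\left(-4\right) 1\right)\right)}{3}\right)^{2} = \left(25 + \frac{11 \left(25 - -20\right)}{3}\right)^{2} = \left(25 + \frac{11 \left(25 + 20\right)}{3}\right)^{2} = \left(25 + \frac{11}{3} \cdot 45\right)^{2} = \left(25 + 165\right)^{2} = 190^{2} = 36100$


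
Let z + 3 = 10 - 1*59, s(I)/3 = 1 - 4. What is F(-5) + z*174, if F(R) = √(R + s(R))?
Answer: -9048 + I*√14 ≈ -9048.0 + 3.7417*I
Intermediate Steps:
s(I) = -9 (s(I) = 3*(1 - 4) = 3*(-3) = -9)
z = -52 (z = -3 + (10 - 1*59) = -3 + (10 - 59) = -3 - 49 = -52)
F(R) = √(-9 + R) (F(R) = √(R - 9) = √(-9 + R))
F(-5) + z*174 = √(-9 - 5) - 52*174 = √(-14) - 9048 = I*√14 - 9048 = -9048 + I*√14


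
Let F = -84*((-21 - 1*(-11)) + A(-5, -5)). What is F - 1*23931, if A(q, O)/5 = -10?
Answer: -18891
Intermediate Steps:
A(q, O) = -50 (A(q, O) = 5*(-10) = -50)
F = 5040 (F = -84*((-21 - 1*(-11)) - 50) = -84*((-21 + 11) - 50) = -84*(-10 - 50) = -84*(-60) = 5040)
F - 1*23931 = 5040 - 1*23931 = 5040 - 23931 = -18891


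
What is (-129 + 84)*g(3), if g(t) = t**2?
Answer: -405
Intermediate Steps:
(-129 + 84)*g(3) = (-129 + 84)*3**2 = -45*9 = -405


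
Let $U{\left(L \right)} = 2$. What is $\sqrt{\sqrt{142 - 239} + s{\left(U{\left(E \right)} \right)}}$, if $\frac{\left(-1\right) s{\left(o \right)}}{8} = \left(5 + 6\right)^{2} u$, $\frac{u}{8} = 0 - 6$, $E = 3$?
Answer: $\sqrt{46464 + i \sqrt{97}} \approx 215.56 + 0.023 i$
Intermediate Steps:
$u = -48$ ($u = 8 \left(0 - 6\right) = 8 \left(-6\right) = -48$)
$s{\left(o \right)} = 46464$ ($s{\left(o \right)} = - 8 \left(5 + 6\right)^{2} \left(-48\right) = - 8 \cdot 11^{2} \left(-48\right) = - 8 \cdot 121 \left(-48\right) = \left(-8\right) \left(-5808\right) = 46464$)
$\sqrt{\sqrt{142 - 239} + s{\left(U{\left(E \right)} \right)}} = \sqrt{\sqrt{142 - 239} + 46464} = \sqrt{\sqrt{-97} + 46464} = \sqrt{i \sqrt{97} + 46464} = \sqrt{46464 + i \sqrt{97}}$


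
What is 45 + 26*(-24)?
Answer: -579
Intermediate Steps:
45 + 26*(-24) = 45 - 624 = -579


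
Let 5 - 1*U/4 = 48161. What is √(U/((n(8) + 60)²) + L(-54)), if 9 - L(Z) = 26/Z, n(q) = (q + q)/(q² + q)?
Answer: 2*I*√64887207/2439 ≈ 6.6054*I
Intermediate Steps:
U = -192624 (U = 20 - 4*48161 = 20 - 192644 = -192624)
n(q) = 2*q/(q + q²) (n(q) = (2*q)/(q + q²) = 2*q/(q + q²))
L(Z) = 9 - 26/Z
√(U/((n(8) + 60)²) + L(-54)) = √(-192624/(2/(1 + 8) + 60)² + (9 - 26/(-54))) = √(-192624/(2/9 + 60)² + (9 - 26*(-1/54))) = √(-192624/(2*(⅑) + 60)² + (9 + 13/27)) = √(-192624/(2/9 + 60)² + 256/27) = √(-192624/((542/9)²) + 256/27) = √(-192624/293764/81 + 256/27) = √(-192624*81/293764 + 256/27) = √(-3900636/73441 + 256/27) = √(-86516276/1982907) = 2*I*√64887207/2439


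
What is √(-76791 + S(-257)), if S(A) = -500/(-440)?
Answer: I*√37166294/22 ≈ 277.11*I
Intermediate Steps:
S(A) = 25/22 (S(A) = -500*(-1/440) = 25/22)
√(-76791 + S(-257)) = √(-76791 + 25/22) = √(-1689377/22) = I*√37166294/22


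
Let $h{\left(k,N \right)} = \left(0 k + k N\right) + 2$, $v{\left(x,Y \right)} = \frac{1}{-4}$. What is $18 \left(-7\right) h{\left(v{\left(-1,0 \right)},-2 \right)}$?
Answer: $-315$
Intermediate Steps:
$v{\left(x,Y \right)} = - \frac{1}{4}$
$h{\left(k,N \right)} = 2 + N k$ ($h{\left(k,N \right)} = \left(0 + N k\right) + 2 = N k + 2 = 2 + N k$)
$18 \left(-7\right) h{\left(v{\left(-1,0 \right)},-2 \right)} = 18 \left(-7\right) \left(2 - - \frac{1}{2}\right) = - 126 \left(2 + \frac{1}{2}\right) = \left(-126\right) \frac{5}{2} = -315$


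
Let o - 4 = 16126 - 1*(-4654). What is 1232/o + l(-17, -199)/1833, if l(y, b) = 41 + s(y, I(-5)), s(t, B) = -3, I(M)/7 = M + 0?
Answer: 21167/264563 ≈ 0.080007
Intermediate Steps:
o = 20784 (o = 4 + (16126 - 1*(-4654)) = 4 + (16126 + 4654) = 4 + 20780 = 20784)
I(M) = 7*M (I(M) = 7*(M + 0) = 7*M)
l(y, b) = 38 (l(y, b) = 41 - 3 = 38)
1232/o + l(-17, -199)/1833 = 1232/20784 + 38/1833 = 1232*(1/20784) + 38*(1/1833) = 77/1299 + 38/1833 = 21167/264563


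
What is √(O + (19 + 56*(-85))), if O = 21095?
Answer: √16354 ≈ 127.88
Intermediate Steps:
√(O + (19 + 56*(-85))) = √(21095 + (19 + 56*(-85))) = √(21095 + (19 - 4760)) = √(21095 - 4741) = √16354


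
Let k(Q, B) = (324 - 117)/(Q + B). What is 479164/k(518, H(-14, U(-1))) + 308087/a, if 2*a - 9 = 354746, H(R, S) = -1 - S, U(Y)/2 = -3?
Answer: 88902713928878/73434285 ≈ 1.2106e+6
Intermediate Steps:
U(Y) = -6 (U(Y) = 2*(-3) = -6)
k(Q, B) = 207/(B + Q)
a = 354755/2 (a = 9/2 + (½)*354746 = 9/2 + 177373 = 354755/2 ≈ 1.7738e+5)
479164/k(518, H(-14, U(-1))) + 308087/a = 479164/((207/((-1 - 1*(-6)) + 518))) + 308087/(354755/2) = 479164/((207/((-1 + 6) + 518))) + 308087*(2/354755) = 479164/((207/(5 + 518))) + 616174/354755 = 479164/((207/523)) + 616174/354755 = 479164/((207*(1/523))) + 616174/354755 = 479164/(207/523) + 616174/354755 = 479164*(523/207) + 616174/354755 = 250602772/207 + 616174/354755 = 88902713928878/73434285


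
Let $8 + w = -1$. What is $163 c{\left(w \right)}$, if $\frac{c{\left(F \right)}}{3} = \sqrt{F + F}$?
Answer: $1467 i \sqrt{2} \approx 2074.7 i$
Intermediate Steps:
$w = -9$ ($w = -8 - 1 = -9$)
$c{\left(F \right)} = 3 \sqrt{2} \sqrt{F}$ ($c{\left(F \right)} = 3 \sqrt{F + F} = 3 \sqrt{2 F} = 3 \sqrt{2} \sqrt{F}$)
$163 c{\left(w \right)} = 163 \cdot 3 \sqrt{2} \sqrt{-9} = 163 \cdot 3 \sqrt{2} \cdot 3 i = 163 \cdot 9 i \sqrt{2} = 1467 i \sqrt{2}$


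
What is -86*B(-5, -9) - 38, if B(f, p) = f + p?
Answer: 1166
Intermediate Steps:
-86*B(-5, -9) - 38 = -86*(-5 - 9) - 38 = -86*(-14) - 38 = 1204 - 38 = 1166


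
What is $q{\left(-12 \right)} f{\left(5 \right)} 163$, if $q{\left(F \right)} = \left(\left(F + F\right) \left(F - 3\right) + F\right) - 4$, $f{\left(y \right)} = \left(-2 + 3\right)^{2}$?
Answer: $56072$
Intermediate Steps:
$f{\left(y \right)} = 1$ ($f{\left(y \right)} = 1^{2} = 1$)
$q{\left(F \right)} = -4 + F + 2 F \left(-3 + F\right)$ ($q{\left(F \right)} = \left(2 F \left(-3 + F\right) + F\right) - 4 = \left(F + 2 F \left(-3 + F\right)\right) - 4 = -4 + F + 2 F \left(-3 + F\right)$)
$q{\left(-12 \right)} f{\left(5 \right)} 163 = \left(-4 - -60 + 2 \left(-12\right)^{2}\right) 1 \cdot 163 = \left(-4 + 60 + 2 \cdot 144\right) 1 \cdot 163 = \left(-4 + 60 + 288\right) 1 \cdot 163 = 344 \cdot 1 \cdot 163 = 344 \cdot 163 = 56072$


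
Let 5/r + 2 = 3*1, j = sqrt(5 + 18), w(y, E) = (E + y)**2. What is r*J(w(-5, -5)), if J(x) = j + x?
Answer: 500 + 5*sqrt(23) ≈ 523.98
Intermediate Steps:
j = sqrt(23) ≈ 4.7958
r = 5 (r = 5/(-2 + 3*1) = 5/(-2 + 3) = 5/1 = 5*1 = 5)
J(x) = x + sqrt(23) (J(x) = sqrt(23) + x = x + sqrt(23))
r*J(w(-5, -5)) = 5*((-5 - 5)**2 + sqrt(23)) = 5*((-10)**2 + sqrt(23)) = 5*(100 + sqrt(23)) = 500 + 5*sqrt(23)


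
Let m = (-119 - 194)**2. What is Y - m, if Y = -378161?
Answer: -476130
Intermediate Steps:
m = 97969 (m = (-313)**2 = 97969)
Y - m = -378161 - 1*97969 = -378161 - 97969 = -476130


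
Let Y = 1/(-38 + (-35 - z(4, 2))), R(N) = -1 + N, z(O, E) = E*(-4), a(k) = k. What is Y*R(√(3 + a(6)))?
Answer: -2/65 ≈ -0.030769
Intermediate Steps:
z(O, E) = -4*E
Y = -1/65 (Y = 1/(-38 + (-35 - (-4)*2)) = 1/(-38 + (-35 - 1*(-8))) = 1/(-38 + (-35 + 8)) = 1/(-38 - 27) = 1/(-65) = -1/65 ≈ -0.015385)
Y*R(√(3 + a(6))) = -(-1 + √(3 + 6))/65 = -(-1 + √9)/65 = -(-1 + 3)/65 = -1/65*2 = -2/65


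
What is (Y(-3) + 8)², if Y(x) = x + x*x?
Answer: 196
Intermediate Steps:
Y(x) = x + x²
(Y(-3) + 8)² = (-3*(1 - 3) + 8)² = (-3*(-2) + 8)² = (6 + 8)² = 14² = 196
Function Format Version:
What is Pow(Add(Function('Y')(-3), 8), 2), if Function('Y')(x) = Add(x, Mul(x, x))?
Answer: 196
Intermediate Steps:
Function('Y')(x) = Add(x, Pow(x, 2))
Pow(Add(Function('Y')(-3), 8), 2) = Pow(Add(Mul(-3, Add(1, -3)), 8), 2) = Pow(Add(Mul(-3, -2), 8), 2) = Pow(Add(6, 8), 2) = Pow(14, 2) = 196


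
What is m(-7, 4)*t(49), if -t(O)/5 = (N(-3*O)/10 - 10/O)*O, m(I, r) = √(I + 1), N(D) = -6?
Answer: 197*I*√6 ≈ 482.55*I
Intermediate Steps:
m(I, r) = √(1 + I)
t(O) = -5*O*(-⅗ - 10/O) (t(O) = -5*(-6/10 - 10/O)*O = -5*(-6*⅒ - 10/O)*O = -5*(-⅗ - 10/O)*O = -5*O*(-⅗ - 10/O))
m(-7, 4)*t(49) = √(1 - 7)*(50 + 3*49) = √(-6)*(50 + 147) = (I*√6)*197 = 197*I*√6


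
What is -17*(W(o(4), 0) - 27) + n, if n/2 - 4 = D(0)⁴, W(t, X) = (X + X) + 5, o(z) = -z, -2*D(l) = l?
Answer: 382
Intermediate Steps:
D(l) = -l/2
W(t, X) = 5 + 2*X (W(t, X) = 2*X + 5 = 5 + 2*X)
n = 8 (n = 8 + 2*(-½*0)⁴ = 8 + 2*0⁴ = 8 + 2*0 = 8 + 0 = 8)
-17*(W(o(4), 0) - 27) + n = -17*((5 + 2*0) - 27) + 8 = -17*((5 + 0) - 27) + 8 = -17*(5 - 27) + 8 = -17*(-22) + 8 = 374 + 8 = 382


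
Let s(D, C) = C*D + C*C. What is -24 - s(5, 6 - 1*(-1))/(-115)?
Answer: -2676/115 ≈ -23.270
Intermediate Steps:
s(D, C) = C² + C*D (s(D, C) = C*D + C² = C² + C*D)
-24 - s(5, 6 - 1*(-1))/(-115) = -24 - (6 - 1*(-1))*((6 - 1*(-1)) + 5)/(-115) = -24 - (6 + 1)*((6 + 1) + 5)*(-1)/115 = -24 - 7*(7 + 5)*(-1)/115 = -24 - 7*12*(-1)/115 = -24 - 84*(-1)/115 = -24 - 1*(-84/115) = -24 + 84/115 = -2676/115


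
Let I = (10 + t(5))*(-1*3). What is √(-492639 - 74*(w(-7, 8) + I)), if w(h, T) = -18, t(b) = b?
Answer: I*√487977 ≈ 698.55*I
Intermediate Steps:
I = -45 (I = (10 + 5)*(-1*3) = 15*(-3) = -45)
√(-492639 - 74*(w(-7, 8) + I)) = √(-492639 - 74*(-18 - 45)) = √(-492639 - 74*(-63)) = √(-492639 + 4662) = √(-487977) = I*√487977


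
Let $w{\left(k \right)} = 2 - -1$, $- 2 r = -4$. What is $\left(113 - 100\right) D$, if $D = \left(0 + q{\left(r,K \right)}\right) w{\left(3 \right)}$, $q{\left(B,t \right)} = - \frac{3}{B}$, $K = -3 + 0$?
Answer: $- \frac{117}{2} \approx -58.5$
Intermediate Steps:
$r = 2$ ($r = \left(- \frac{1}{2}\right) \left(-4\right) = 2$)
$w{\left(k \right)} = 3$ ($w{\left(k \right)} = 2 + 1 = 3$)
$K = -3$
$D = - \frac{9}{2}$ ($D = \left(0 - \frac{3}{2}\right) 3 = \left(- \frac{3}{2}\right) 3 = - \frac{9}{2} \approx -4.5$)
$\left(113 - 100\right) D = \left(113 - 100\right) \left(- \frac{9}{2}\right) = 13 \left(- \frac{9}{2}\right) = - \frac{117}{2}$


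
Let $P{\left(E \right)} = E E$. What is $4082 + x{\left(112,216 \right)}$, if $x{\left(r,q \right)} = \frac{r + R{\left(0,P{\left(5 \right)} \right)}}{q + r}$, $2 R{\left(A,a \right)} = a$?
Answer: $\frac{2678041}{656} \approx 4082.4$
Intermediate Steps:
$P{\left(E \right)} = E^{2}$
$R{\left(A,a \right)} = \frac{a}{2}$
$x{\left(r,q \right)} = \frac{\frac{25}{2} + r}{q + r}$ ($x{\left(r,q \right)} = \frac{r + \frac{5^{2}}{2}}{q + r} = \frac{r + \frac{1}{2} \cdot 25}{q + r} = \frac{r + \frac{25}{2}}{q + r} = \frac{\frac{25}{2} + r}{q + r}$)
$4082 + x{\left(112,216 \right)} = 4082 + \frac{\frac{25}{2} + 112}{216 + 112} = 4082 + \frac{1}{328} \cdot \frac{249}{2} = 4082 + \frac{249}{656} = \frac{2678041}{656}$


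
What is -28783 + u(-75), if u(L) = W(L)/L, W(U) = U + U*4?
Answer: -28778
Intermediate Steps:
W(U) = 5*U (W(U) = U + 4*U = 5*U)
u(L) = 5 (u(L) = (5*L)/L = 5)
-28783 + u(-75) = -28783 + 5 = -28778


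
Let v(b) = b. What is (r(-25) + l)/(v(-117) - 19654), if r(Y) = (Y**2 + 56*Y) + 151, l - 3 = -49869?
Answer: 2970/1163 ≈ 2.5537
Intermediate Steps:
l = -49866 (l = 3 - 49869 = -49866)
r(Y) = 151 + Y**2 + 56*Y
(r(-25) + l)/(v(-117) - 19654) = ((151 + (-25)**2 + 56*(-25)) - 49866)/(-117 - 19654) = ((151 + 625 - 1400) - 49866)/(-19771) = (-624 - 49866)*(-1/19771) = -50490*(-1/19771) = 2970/1163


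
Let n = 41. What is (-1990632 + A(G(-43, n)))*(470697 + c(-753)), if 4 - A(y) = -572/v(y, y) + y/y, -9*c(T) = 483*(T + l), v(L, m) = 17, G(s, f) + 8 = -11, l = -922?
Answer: -56911164933686/51 ≈ -1.1159e+12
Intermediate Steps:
G(s, f) = -19 (G(s, f) = -8 - 11 = -19)
c(T) = 148442/3 - 161*T/3 (c(T) = -161*(T - 922)/3 = -161*(-922 + T)/3 = -(-445326 + 483*T)/9 = 148442/3 - 161*T/3)
A(y) = 623/17 (A(y) = 4 - (-572/17 + y/y) = 4 - (-572*1/17 + 1) = 4 - (-572/17 + 1) = 4 - 1*(-555/17) = 4 + 555/17 = 623/17)
(-1990632 + A(G(-43, n)))*(470697 + c(-753)) = (-1990632 + 623/17)*(470697 + (148442/3 - 161/3*(-753))) = -33840121*(470697 + (148442/3 + 40411))/17 = -33840121*(470697 + 269675/3)/17 = -33840121/17*1681766/3 = -56911164933686/51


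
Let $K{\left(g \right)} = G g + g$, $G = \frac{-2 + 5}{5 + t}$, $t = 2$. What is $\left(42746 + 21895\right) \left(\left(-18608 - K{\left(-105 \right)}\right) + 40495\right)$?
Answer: $1424493717$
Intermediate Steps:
$G = \frac{3}{7}$ ($G = \frac{-2 + 5}{5 + 2} = \frac{3}{7} \approx 0.42857$)
$K{\left(g \right)} = \frac{10 g}{7}$ ($K{\left(g \right)} = \frac{3 g}{7} + g = \frac{10 g}{7}$)
$\left(42746 + 21895\right) \left(\left(-18608 - K{\left(-105 \right)}\right) + 40495\right) = \left(42746 + 21895\right) \left(\left(-18608 - \frac{10}{7} \left(-105\right)\right) + 40495\right) = 64641 \left(\left(-18608 - -150\right) + 40495\right) = 64641 \left(\left(-18608 + 150\right) + 40495\right) = 64641 \left(-18458 + 40495\right) = 64641 \cdot 22037 = 1424493717$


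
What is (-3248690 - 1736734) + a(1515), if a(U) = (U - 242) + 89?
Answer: -4984062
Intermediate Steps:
a(U) = -153 + U (a(U) = (-242 + U) + 89 = -153 + U)
(-3248690 - 1736734) + a(1515) = (-3248690 - 1736734) + (-153 + 1515) = -4985424 + 1362 = -4984062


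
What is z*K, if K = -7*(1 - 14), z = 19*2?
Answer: 3458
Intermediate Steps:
z = 38
K = 91 (K = -7*(-13) = 91)
z*K = 38*91 = 3458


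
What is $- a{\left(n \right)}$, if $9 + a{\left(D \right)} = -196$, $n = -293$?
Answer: $205$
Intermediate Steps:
$a{\left(D \right)} = -205$ ($a{\left(D \right)} = -9 - 196 = -205$)
$- a{\left(n \right)} = \left(-1\right) \left(-205\right) = 205$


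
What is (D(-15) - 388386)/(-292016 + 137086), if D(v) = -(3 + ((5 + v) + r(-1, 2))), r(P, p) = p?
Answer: 388381/154930 ≈ 2.5068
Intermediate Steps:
D(v) = -10 - v (D(v) = -(3 + ((5 + v) + 2)) = -(3 + (7 + v)) = -(10 + v) = -10 - v)
(D(-15) - 388386)/(-292016 + 137086) = ((-10 - 1*(-15)) - 388386)/(-292016 + 137086) = ((-10 + 15) - 388386)/(-154930) = (5 - 388386)*(-1/154930) = -388381*(-1/154930) = 388381/154930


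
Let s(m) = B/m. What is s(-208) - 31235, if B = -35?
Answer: -6496845/208 ≈ -31235.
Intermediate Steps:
s(m) = -35/m
s(-208) - 31235 = -35/(-208) - 31235 = -35*(-1/208) - 31235 = 35/208 - 31235 = -6496845/208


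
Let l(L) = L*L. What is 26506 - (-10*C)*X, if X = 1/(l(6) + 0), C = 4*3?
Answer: 79528/3 ≈ 26509.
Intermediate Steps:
l(L) = L²
C = 12
X = 1/36 (X = 1/(6² + 0) = 1/(36 + 0) = 1/36 ≈ 0.027778)
26506 - (-10*C)*X = 26506 - (-10*12)/36 = 26506 - (-120)/36 = 26506 - 1*(-10/3) = 26506 + 10/3 = 79528/3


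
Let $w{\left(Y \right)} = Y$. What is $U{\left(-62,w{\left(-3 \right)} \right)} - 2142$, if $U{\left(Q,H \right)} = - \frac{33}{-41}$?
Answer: $- \frac{87789}{41} \approx -2141.2$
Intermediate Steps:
$U{\left(Q,H \right)} = \frac{33}{41}$ ($U{\left(Q,H \right)} = \left(-33\right) \left(- \frac{1}{41}\right) = \frac{33}{41}$)
$U{\left(-62,w{\left(-3 \right)} \right)} - 2142 = \frac{33}{41} - 2142 = - \frac{87789}{41}$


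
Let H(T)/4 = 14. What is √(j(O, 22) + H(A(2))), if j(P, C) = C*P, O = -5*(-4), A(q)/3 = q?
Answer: 4*√31 ≈ 22.271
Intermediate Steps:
A(q) = 3*q
H(T) = 56 (H(T) = 4*14 = 56)
O = 20
√(j(O, 22) + H(A(2))) = √(22*20 + 56) = √(440 + 56) = √496 = 4*√31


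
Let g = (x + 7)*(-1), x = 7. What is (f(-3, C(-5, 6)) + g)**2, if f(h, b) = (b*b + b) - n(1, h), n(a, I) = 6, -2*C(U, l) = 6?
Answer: 196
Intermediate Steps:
C(U, l) = -3 (C(U, l) = -1/2*6 = -3)
f(h, b) = -6 + b + b**2 (f(h, b) = (b*b + b) - 1*6 = (b**2 + b) - 6 = (b + b**2) - 6 = -6 + b + b**2)
g = -14 (g = (7 + 7)*(-1) = 14*(-1) = -14)
(f(-3, C(-5, 6)) + g)**2 = ((-6 - 3 + (-3)**2) - 14)**2 = ((-6 - 3 + 9) - 14)**2 = (0 - 14)**2 = (-14)**2 = 196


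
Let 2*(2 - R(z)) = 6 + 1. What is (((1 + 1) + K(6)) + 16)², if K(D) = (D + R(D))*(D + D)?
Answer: 5184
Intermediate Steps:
R(z) = -3/2 (R(z) = 2 - (6 + 1)/2 = 2 - ½*7 = 2 - 7/2 = -3/2)
K(D) = 2*D*(-3/2 + D) (K(D) = (D - 3/2)*(D + D) = (-3/2 + D)*(2*D) = 2*D*(-3/2 + D))
(((1 + 1) + K(6)) + 16)² = (((1 + 1) + 6*(-3 + 2*6)) + 16)² = ((2 + 6*(-3 + 12)) + 16)² = ((2 + 6*9) + 16)² = ((2 + 54) + 16)² = (56 + 16)² = 72² = 5184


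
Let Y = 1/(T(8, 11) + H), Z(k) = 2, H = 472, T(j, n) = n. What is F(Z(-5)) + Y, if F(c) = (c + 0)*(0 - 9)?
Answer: -8693/483 ≈ -17.998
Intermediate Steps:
F(c) = -9*c (F(c) = c*(-9) = -9*c)
Y = 1/483 (Y = 1/(11 + 472) = 1/483 ≈ 0.0020704)
F(Z(-5)) + Y = -9*2 + 1/483 = -18 + 1/483 = -8693/483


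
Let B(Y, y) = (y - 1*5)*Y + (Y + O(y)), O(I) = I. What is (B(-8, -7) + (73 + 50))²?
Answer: 41616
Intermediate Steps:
B(Y, y) = Y + y + Y*(-5 + y) (B(Y, y) = (y - 1*5)*Y + (Y + y) = (y - 5)*Y + (Y + y) = (-5 + y)*Y + (Y + y) = Y*(-5 + y) + (Y + y) = Y + y + Y*(-5 + y))
(B(-8, -7) + (73 + 50))² = ((-7 - 4*(-8) - 8*(-7)) + (73 + 50))² = ((-7 + 32 + 56) + 123)² = (81 + 123)² = 204² = 41616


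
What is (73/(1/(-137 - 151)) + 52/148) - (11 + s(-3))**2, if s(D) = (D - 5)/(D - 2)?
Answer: -19593728/925 ≈ -21182.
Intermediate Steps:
s(D) = (-5 + D)/(-2 + D)
(73/(1/(-137 - 151)) + 52/148) - (11 + s(-3))**2 = (73/(1/(-137 - 151)) + 52/148) - (11 + (-5 - 3)/(-2 - 3))**2 = (73/(1/(-288)) + 52*(1/148)) - (11 - 8/(-5))**2 = (73/(-1/288) + 13/37) - (11 - 1/5*(-8))**2 = (73*(-288) + 13/37) - (11 + 8/5)**2 = (-21024 + 13/37) - (63/5)**2 = -777875/37 - 1*3969/25 = -777875/37 - 3969/25 = -19593728/925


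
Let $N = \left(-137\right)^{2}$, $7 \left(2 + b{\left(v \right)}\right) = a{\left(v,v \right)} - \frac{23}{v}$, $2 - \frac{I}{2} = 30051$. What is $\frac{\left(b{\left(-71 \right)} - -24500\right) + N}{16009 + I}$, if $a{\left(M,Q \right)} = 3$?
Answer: $- \frac{21503935}{21912233} \approx -0.98137$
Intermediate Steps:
$I = -60098$ ($I = 4 - 60102 = -60098$)
$b{\left(v \right)} = - \frac{11}{7} - \frac{23}{7 v}$ ($b{\left(v \right)} = -2 + \frac{3 - \frac{23}{v}}{7} = -2 + \left(\frac{3}{7} - \frac{23}{7 v}\right) = - \frac{11}{7} - \frac{23}{7 v}$)
$N = 18769$
$\frac{\left(b{\left(-71 \right)} - -24500\right) + N}{16009 + I} = \frac{\left(\frac{-23 - -781}{7 \left(-71\right)} - -24500\right) + 18769}{16009 - 60098} = \frac{\left(\frac{1}{7} \left(- \frac{1}{71}\right) \left(-23 + 781\right) + 24500\right) + 18769}{-44089} = \left(\left(\frac{1}{7} \left(- \frac{1}{71}\right) 758 + 24500\right) + 18769\right) \left(- \frac{1}{44089}\right) = \left(\left(- \frac{758}{497} + 24500\right) + 18769\right) \left(- \frac{1}{44089}\right) = \left(\frac{12175742}{497} + 18769\right) \left(- \frac{1}{44089}\right) = \frac{21503935}{497} \left(- \frac{1}{44089}\right) = - \frac{21503935}{21912233}$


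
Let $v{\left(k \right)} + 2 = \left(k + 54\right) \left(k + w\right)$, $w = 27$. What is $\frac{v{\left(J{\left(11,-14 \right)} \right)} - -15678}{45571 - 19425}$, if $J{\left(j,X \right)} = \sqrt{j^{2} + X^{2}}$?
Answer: $\frac{17451}{26146} + \frac{81 \sqrt{317}}{26146} \approx 0.7226$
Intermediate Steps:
$J{\left(j,X \right)} = \sqrt{X^{2} + j^{2}}$
$v{\left(k \right)} = -2 + \left(27 + k\right) \left(54 + k\right)$ ($v{\left(k \right)} = -2 + \left(k + 54\right) \left(k + 27\right) = -2 + \left(54 + k\right) \left(27 + k\right) = -2 + \left(27 + k\right) \left(54 + k\right)$)
$\frac{v{\left(J{\left(11,-14 \right)} \right)} - -15678}{45571 - 19425} = \frac{\left(1456 + \left(\sqrt{\left(-14\right)^{2} + 11^{2}}\right)^{2} + 81 \sqrt{\left(-14\right)^{2} + 11^{2}}\right) - -15678}{45571 - 19425} = \frac{\left(1456 + \left(\sqrt{196 + 121}\right)^{2} + 81 \sqrt{196 + 121}\right) + 15678}{26146} = \left(\left(1456 + \left(\sqrt{317}\right)^{2} + 81 \sqrt{317}\right) + 15678\right) \frac{1}{26146} = \left(\left(1456 + 317 + 81 \sqrt{317}\right) + 15678\right) \frac{1}{26146} = \left(\left(1773 + 81 \sqrt{317}\right) + 15678\right) \frac{1}{26146} = \left(17451 + 81 \sqrt{317}\right) \frac{1}{26146} = \frac{17451}{26146} + \frac{81 \sqrt{317}}{26146}$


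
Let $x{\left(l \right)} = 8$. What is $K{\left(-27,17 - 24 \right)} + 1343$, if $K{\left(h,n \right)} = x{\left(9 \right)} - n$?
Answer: $1358$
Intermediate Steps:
$K{\left(h,n \right)} = 8 - n$
$K{\left(-27,17 - 24 \right)} + 1343 = \left(8 - \left(17 - 24\right)\right) + 1343 = \left(8 - -7\right) + 1343 = \left(8 + 7\right) + 1343 = 15 + 1343 = 1358$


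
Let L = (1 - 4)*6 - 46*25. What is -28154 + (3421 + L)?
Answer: -25901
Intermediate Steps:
L = -1168 (L = -3*6 - 1150 = -18 - 1150 = -1168)
-28154 + (3421 + L) = -28154 + (3421 - 1168) = -28154 + 2253 = -25901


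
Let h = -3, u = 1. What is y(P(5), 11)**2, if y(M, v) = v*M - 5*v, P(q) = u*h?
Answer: 7744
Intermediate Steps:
P(q) = -3 (P(q) = 1*(-3) = -3)
y(M, v) = -5*v + M*v (y(M, v) = M*v - 5*v = -5*v + M*v)
y(P(5), 11)**2 = (11*(-5 - 3))**2 = (11*(-8))**2 = (-88)**2 = 7744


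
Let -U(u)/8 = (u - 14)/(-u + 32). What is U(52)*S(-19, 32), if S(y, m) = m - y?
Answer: 3876/5 ≈ 775.20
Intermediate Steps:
U(u) = -8*(-14 + u)/(32 - u) (U(u) = -8*(u - 14)/(-u + 32) = -8*(-14 + u)/(32 - u))
U(52)*S(-19, 32) = (8*(-14 + 52)/(-32 + 52))*(32 - 1*(-19)) = (8*38/20)*(32 + 19) = (8*(1/20)*38)*51 = (76/5)*51 = 3876/5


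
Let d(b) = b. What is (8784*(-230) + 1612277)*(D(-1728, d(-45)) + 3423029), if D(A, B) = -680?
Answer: -1396465553007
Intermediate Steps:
(8784*(-230) + 1612277)*(D(-1728, d(-45)) + 3423029) = (8784*(-230) + 1612277)*(-680 + 3423029) = (-2020320 + 1612277)*3422349 = -408043*3422349 = -1396465553007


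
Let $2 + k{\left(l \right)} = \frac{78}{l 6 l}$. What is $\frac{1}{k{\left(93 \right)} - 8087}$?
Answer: $- \frac{8649}{69961748} \approx -0.00012362$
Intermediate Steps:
$k{\left(l \right)} = -2 + \frac{13}{l^{2}}$ ($k{\left(l \right)} = -2 + \frac{78}{l 6 l} = -2 + \frac{78}{6 l l} = -2 + \frac{78}{6 l^{2}} = -2 + 78 \frac{1}{6 l^{2}} = -2 + \frac{13}{l^{2}}$)
$\frac{1}{k{\left(93 \right)} - 8087} = \frac{1}{\left(-2 + \frac{13}{8649}\right) - 8087} = \frac{1}{- \frac{17285}{8649} - 8087} = \frac{1}{- \frac{69961748}{8649}} = - \frac{8649}{69961748}$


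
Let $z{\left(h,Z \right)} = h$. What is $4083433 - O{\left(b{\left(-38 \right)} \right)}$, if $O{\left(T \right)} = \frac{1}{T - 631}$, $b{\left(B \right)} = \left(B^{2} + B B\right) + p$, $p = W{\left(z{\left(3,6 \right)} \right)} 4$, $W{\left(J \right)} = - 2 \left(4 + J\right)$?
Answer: $\frac{8987636032}{2201} \approx 4.0834 \cdot 10^{6}$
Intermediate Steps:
$W{\left(J \right)} = -8 - 2 J$
$p = -56$ ($p = \left(-8 - 6\right) 4 = \left(-14\right) 4 = -56$)
$b{\left(B \right)} = -56 + 2 B^{2}$ ($b{\left(B \right)} = \left(B^{2} + B B\right) - 56 = \left(B^{2} + B^{2}\right) - 56 = 2 B^{2} - 56 = -56 + 2 B^{2}$)
$O{\left(T \right)} = \frac{1}{-631 + T}$
$4083433 - O{\left(b{\left(-38 \right)} \right)} = 4083433 - \frac{1}{-631 - \left(56 - 2 \left(-38\right)^{2}\right)} = 4083433 - \frac{1}{-631 + \left(-56 + 2 \cdot 1444\right)} = 4083433 - \frac{1}{-631 + \left(-56 + 2888\right)} = 4083433 - \frac{1}{-631 + 2832} = 4083433 - \frac{1}{2201} = \frac{8987636032}{2201}$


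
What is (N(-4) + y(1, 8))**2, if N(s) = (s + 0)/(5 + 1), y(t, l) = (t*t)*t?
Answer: 1/9 ≈ 0.11111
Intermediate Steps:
y(t, l) = t**3 (y(t, l) = t**2*t = t**3)
N(s) = s/6
(N(-4) + y(1, 8))**2 = ((1/6)*(-4) + 1**3)**2 = (-2/3 + 1)**2 = (1/3)**2 = 1/9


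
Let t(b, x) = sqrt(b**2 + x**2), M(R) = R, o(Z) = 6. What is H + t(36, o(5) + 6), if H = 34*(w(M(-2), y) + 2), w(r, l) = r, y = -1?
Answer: 12*sqrt(10) ≈ 37.947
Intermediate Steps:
H = 0 (H = 34*(-2 + 2) = 34*0 = 0)
H + t(36, o(5) + 6) = 0 + sqrt(36**2 + (6 + 6)**2) = 0 + sqrt(1296 + 12**2) = 0 + sqrt(1296 + 144) = 0 + sqrt(1440) = 0 + 12*sqrt(10) = 12*sqrt(10)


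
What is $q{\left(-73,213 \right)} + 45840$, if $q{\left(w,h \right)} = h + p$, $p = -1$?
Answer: $46052$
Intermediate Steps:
$q{\left(w,h \right)} = -1 + h$ ($q{\left(w,h \right)} = h - 1 = -1 + h$)
$q{\left(-73,213 \right)} + 45840 = \left(-1 + 213\right) + 45840 = 212 + 45840 = 46052$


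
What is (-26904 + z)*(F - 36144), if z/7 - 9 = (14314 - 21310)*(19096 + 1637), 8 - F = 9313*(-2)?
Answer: 17779011680670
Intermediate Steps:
F = 18634 (F = 8 - 9313*(-2) = 8 - 1*(-18626) = 8 + 18626 = 18634)
z = -1015336413 (z = 63 + 7*((14314 - 21310)*(19096 + 1637)) = 63 + 7*(-6996*20733) = 63 + 7*(-145048068) = 63 - 1015336476 = -1015336413)
(-26904 + z)*(F - 36144) = (-26904 - 1015336413)*(18634 - 36144) = -1015363317*(-17510) = 17779011680670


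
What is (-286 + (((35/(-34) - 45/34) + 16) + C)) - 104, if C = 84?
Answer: -4970/17 ≈ -292.35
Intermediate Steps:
(-286 + (((35/(-34) - 45/34) + 16) + C)) - 104 = (-286 + (((35/(-34) - 45/34) + 16) + 84)) - 104 = (-286 + (((35*(-1/34) - 45*1/34) + 16) + 84)) - 104 = (-286 + (((-35/34 - 45/34) + 16) + 84)) - 104 = (-286 + ((-40/17 + 16) + 84)) - 104 = (-286 + (232/17 + 84)) - 104 = (-286 + 1660/17) - 104 = -3202/17 - 104 = -4970/17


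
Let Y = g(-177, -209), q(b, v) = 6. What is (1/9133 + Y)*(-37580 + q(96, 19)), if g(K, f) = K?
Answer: 60739873960/9133 ≈ 6.6506e+6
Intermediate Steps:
Y = -177
(1/9133 + Y)*(-37580 + q(96, 19)) = (1/9133 - 177)*(-37580 + 6) = (1/9133 - 177)*(-37574) = -1616540/9133*(-37574) = 60739873960/9133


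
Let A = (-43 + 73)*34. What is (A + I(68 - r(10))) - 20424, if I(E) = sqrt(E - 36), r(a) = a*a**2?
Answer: -19404 + 22*I*sqrt(2) ≈ -19404.0 + 31.113*I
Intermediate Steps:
r(a) = a**3
I(E) = sqrt(-36 + E)
A = 1020 (A = 30*34 = 1020)
(A + I(68 - r(10))) - 20424 = (1020 + sqrt(-36 + (68 - 1*10**3))) - 20424 = (1020 + sqrt(-36 + (68 - 1*1000))) - 20424 = (1020 + sqrt(-36 + (68 - 1000))) - 20424 = (1020 + sqrt(-36 - 932)) - 20424 = (1020 + sqrt(-968)) - 20424 = (1020 + 22*I*sqrt(2)) - 20424 = -19404 + 22*I*sqrt(2)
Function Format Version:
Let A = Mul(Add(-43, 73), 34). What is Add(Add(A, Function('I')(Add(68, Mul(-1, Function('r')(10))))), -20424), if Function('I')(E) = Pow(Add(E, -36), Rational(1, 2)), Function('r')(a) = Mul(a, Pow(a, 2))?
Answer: Add(-19404, Mul(22, I, Pow(2, Rational(1, 2)))) ≈ Add(-19404., Mul(31.113, I))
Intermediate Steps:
Function('r')(a) = Pow(a, 3)
Function('I')(E) = Pow(Add(-36, E), Rational(1, 2))
A = 1020 (A = Mul(30, 34) = 1020)
Add(Add(A, Function('I')(Add(68, Mul(-1, Function('r')(10))))), -20424) = Add(Add(1020, Pow(Add(-36, Add(68, Mul(-1, Pow(10, 3)))), Rational(1, 2))), -20424) = Add(Add(1020, Pow(Add(-36, Add(68, Mul(-1, 1000))), Rational(1, 2))), -20424) = Add(Add(1020, Pow(Add(-36, Add(68, -1000)), Rational(1, 2))), -20424) = Add(Add(1020, Pow(Add(-36, -932), Rational(1, 2))), -20424) = Add(Add(1020, Pow(-968, Rational(1, 2))), -20424) = Add(Add(1020, Mul(22, I, Pow(2, Rational(1, 2)))), -20424) = Add(-19404, Mul(22, I, Pow(2, Rational(1, 2))))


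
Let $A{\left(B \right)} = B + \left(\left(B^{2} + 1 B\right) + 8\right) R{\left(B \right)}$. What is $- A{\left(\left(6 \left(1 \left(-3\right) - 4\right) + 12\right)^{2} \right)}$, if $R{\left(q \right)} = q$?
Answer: $-729818100$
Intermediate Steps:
$A{\left(B \right)} = B + B \left(8 + B + B^{2}\right)$ ($A{\left(B \right)} = B + \left(\left(B^{2} + 1 B\right) + 8\right) B = B + \left(\left(B^{2} + B\right) + 8\right) B = B + \left(\left(B + B^{2}\right) + 8\right) B = B + \left(8 + B + B^{2}\right) B = B + B \left(8 + B + B^{2}\right)$)
$- A{\left(\left(6 \left(1 \left(-3\right) - 4\right) + 12\right)^{2} \right)} = - \left(6 \left(1 \left(-3\right) - 4\right) + 12\right)^{2} \left(9 + \left(6 \left(1 \left(-3\right) - 4\right) + 12\right)^{2} + \left(\left(6 \left(1 \left(-3\right) - 4\right) + 12\right)^{2}\right)^{2}\right) = - \left(6 \left(-3 - 4\right) + 12\right)^{2} \left(9 + \left(6 \left(-3 - 4\right) + 12\right)^{2} + \left(\left(6 \left(-3 - 4\right) + 12\right)^{2}\right)^{2}\right) = - \left(6 \left(-7\right) + 12\right)^{2} \left(9 + \left(6 \left(-7\right) + 12\right)^{2} + \left(\left(6 \left(-7\right) + 12\right)^{2}\right)^{2}\right) = - \left(-42 + 12\right)^{2} \left(9 + \left(-42 + 12\right)^{2} + \left(\left(-42 + 12\right)^{2}\right)^{2}\right) = - \left(-30\right)^{2} \left(9 + \left(-30\right)^{2} + \left(\left(-30\right)^{2}\right)^{2}\right) = - 900 \left(9 + 900 + 900^{2}\right) = - 900 \left(9 + 900 + 810000\right) = - 900 \cdot 810909 = \left(-1\right) 729818100 = -729818100$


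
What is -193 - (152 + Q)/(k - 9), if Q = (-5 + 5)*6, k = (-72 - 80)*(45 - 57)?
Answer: -350447/1815 ≈ -193.08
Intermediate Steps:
k = 1824 (k = -152*(-12) = 1824)
Q = 0 (Q = 0*6 = 0)
-193 - (152 + Q)/(k - 9) = -193 - (152 + 0)/(1824 - 9) = -193 - 152/1815 = -350447/1815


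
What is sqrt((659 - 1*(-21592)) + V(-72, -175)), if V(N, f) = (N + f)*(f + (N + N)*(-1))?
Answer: 2*sqrt(7477) ≈ 172.94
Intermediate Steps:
V(N, f) = (N + f)*(f - 2*N) (V(N, f) = (N + f)*(f + (2*N)*(-1)) = (N + f)*(f - 2*N))
sqrt((659 - 1*(-21592)) + V(-72, -175)) = sqrt((659 - 1*(-21592)) + ((-175)**2 - 2*(-72)**2 - 1*(-72)*(-175))) = sqrt((659 + 21592) + (30625 - 2*5184 - 12600)) = sqrt(22251 + (30625 - 10368 - 12600)) = sqrt(22251 + 7657) = sqrt(29908) = 2*sqrt(7477)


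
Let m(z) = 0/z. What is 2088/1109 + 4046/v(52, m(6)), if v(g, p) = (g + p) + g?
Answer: 2352083/57668 ≈ 40.787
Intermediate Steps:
m(z) = 0
v(g, p) = p + 2*g
2088/1109 + 4046/v(52, m(6)) = 2088/1109 + 4046/(0 + 2*52) = 2088*(1/1109) + 4046/(0 + 104) = 2088/1109 + 4046/104 = 2088/1109 + 4046*(1/104) = 2088/1109 + 2023/52 = 2352083/57668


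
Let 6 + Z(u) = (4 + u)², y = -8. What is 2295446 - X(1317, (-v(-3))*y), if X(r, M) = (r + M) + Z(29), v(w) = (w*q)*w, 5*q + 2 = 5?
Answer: 11465014/5 ≈ 2.2930e+6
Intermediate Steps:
q = ⅗ (q = -⅖ + (⅕)*5 = -⅖ + 1 = ⅗ ≈ 0.60000)
Z(u) = -6 + (4 + u)²
v(w) = 3*w²/5 (v(w) = (w*(⅗))*w = (3*w/5)*w = 3*w²/5)
X(r, M) = 1083 + M + r (X(r, M) = (r + M) + (-6 + (4 + 29)²) = (M + r) + (-6 + 33²) = (M + r) + (-6 + 1089) = (M + r) + 1083 = 1083 + M + r)
2295446 - X(1317, (-v(-3))*y) = 2295446 - (1083 - 3*(-3)²/5*(-8) + 1317) = 2295446 - (1083 - 3*9/5*(-8) + 1317) = 2295446 - (1083 - 1*27/5*(-8) + 1317) = 2295446 - (1083 - 27/5*(-8) + 1317) = 2295446 - (1083 + 216/5 + 1317) = 2295446 - 1*12216/5 = 2295446 - 12216/5 = 11465014/5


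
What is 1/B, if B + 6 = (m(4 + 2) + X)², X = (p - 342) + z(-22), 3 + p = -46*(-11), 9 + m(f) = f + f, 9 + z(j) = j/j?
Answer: 1/24330 ≈ 4.1102e-5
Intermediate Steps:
z(j) = -8 (z(j) = -9 + j/j = -9 + 1 = -8)
m(f) = -9 + 2*f (m(f) = -9 + (f + f) = -9 + 2*f)
p = 503 (p = -3 - 46*(-11) = -3 + 506 = 503)
X = 153 (X = (503 - 342) - 8 = 161 - 8 = 153)
B = 24330 (B = -6 + ((-9 + 2*(4 + 2)) + 153)² = -6 + ((-9 + 2*6) + 153)² = -6 + ((-9 + 12) + 153)² = -6 + (3 + 153)² = -6 + 156² = -6 + 24336 = 24330)
1/B = 1/24330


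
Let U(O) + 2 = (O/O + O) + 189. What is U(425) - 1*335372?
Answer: -334759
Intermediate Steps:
U(O) = 188 + O (U(O) = -2 + ((O/O + O) + 189) = -2 + ((1 + O) + 189) = -2 + (190 + O) = 188 + O)
U(425) - 1*335372 = (188 + 425) - 1*335372 = 613 - 335372 = -334759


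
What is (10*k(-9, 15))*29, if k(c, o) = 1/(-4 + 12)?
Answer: 145/4 ≈ 36.250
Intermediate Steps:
k(c, o) = 1/8
(10*k(-9, 15))*29 = (10*(1/8))*29 = (5/4)*29 = 145/4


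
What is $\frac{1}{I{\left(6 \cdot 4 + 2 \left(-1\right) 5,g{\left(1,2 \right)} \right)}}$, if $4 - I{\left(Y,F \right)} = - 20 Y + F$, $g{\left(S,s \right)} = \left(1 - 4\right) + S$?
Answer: $\frac{1}{286} \approx 0.0034965$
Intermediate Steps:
$g{\left(S,s \right)} = -3 + S$
$I{\left(Y,F \right)} = 4 - F + 20 Y$ ($I{\left(Y,F \right)} = 4 - \left(- 20 Y + F\right) = 4 - \left(F - 20 Y\right) = 4 - F + 20 Y$)
$\frac{1}{I{\left(6 \cdot 4 + 2 \left(-1\right) 5,g{\left(1,2 \right)} \right)}} = \frac{1}{4 - \left(-3 + 1\right) + 20 \left(6 \cdot 4 + 2 \left(-1\right) 5\right)} = \frac{1}{4 - -2 + 20 \left(24 - 10\right)} = \frac{1}{4 + 2 + 20 \left(24 - 10\right)} = \frac{1}{4 + 2 + 20 \cdot 14} = \frac{1}{4 + 2 + 280} = \frac{1}{286}$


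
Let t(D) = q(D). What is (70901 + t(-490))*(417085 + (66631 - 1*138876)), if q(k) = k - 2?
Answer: 24279839560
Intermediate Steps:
q(k) = -2 + k
t(D) = -2 + D
(70901 + t(-490))*(417085 + (66631 - 1*138876)) = (70901 + (-2 - 490))*(417085 + (66631 - 1*138876)) = (70901 - 492)*(417085 + (66631 - 138876)) = 70409*(417085 - 72245) = 70409*344840 = 24279839560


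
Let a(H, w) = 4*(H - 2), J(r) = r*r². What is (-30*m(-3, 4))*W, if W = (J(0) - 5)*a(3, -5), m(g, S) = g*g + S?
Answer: 7800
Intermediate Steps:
J(r) = r³
a(H, w) = -8 + 4*H (a(H, w) = 4*(-2 + H) = -8 + 4*H)
m(g, S) = S + g² (m(g, S) = g² + S = S + g²)
W = -20 (W = (0³ - 5)*(-8 + 4*3) = (0 - 5)*(-8 + 12) = -5*4 = -20)
(-30*m(-3, 4))*W = -30*(4 + (-3)²)*(-20) = -30*(4 + 9)*(-20) = -30*13*(-20) = -390*(-20) = 7800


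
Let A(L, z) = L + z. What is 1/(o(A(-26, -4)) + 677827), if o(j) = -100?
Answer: 1/677727 ≈ 1.4755e-6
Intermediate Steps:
1/(o(A(-26, -4)) + 677827) = 1/(-100 + 677827) = 1/677727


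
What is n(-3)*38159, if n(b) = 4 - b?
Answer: 267113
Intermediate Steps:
n(-3)*38159 = (4 - 1*(-3))*38159 = (4 + 3)*38159 = 7*38159 = 267113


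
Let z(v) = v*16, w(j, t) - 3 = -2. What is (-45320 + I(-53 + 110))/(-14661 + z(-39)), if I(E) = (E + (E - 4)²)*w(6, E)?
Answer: 42454/15285 ≈ 2.7775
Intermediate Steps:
w(j, t) = 1 (w(j, t) = 3 - 2 = 1)
z(v) = 16*v
I(E) = E + (-4 + E)² (I(E) = (E + (E - 4)²)*1 = (E + (-4 + E)²)*1 = E + (-4 + E)²)
(-45320 + I(-53 + 110))/(-14661 + z(-39)) = (-45320 + ((-53 + 110) + (-4 + (-53 + 110))²))/(-14661 + 16*(-39)) = (-45320 + (57 + (-4 + 57)²))/(-14661 - 624) = (-45320 + (57 + 53²))/(-15285) = (-45320 + (57 + 2809))*(-1/15285) = (-45320 + 2866)*(-1/15285) = -42454*(-1/15285) = 42454/15285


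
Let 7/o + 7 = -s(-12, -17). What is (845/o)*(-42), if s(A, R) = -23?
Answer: -81120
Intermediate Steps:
o = 7/16 (o = 7/(-7 - 1*(-23)) = 7/(-7 + 23) = 7/16 ≈ 0.43750)
(845/o)*(-42) = (845/(7/16))*(-42) = (845*(16/7))*(-42) = (13520/7)*(-42) = -81120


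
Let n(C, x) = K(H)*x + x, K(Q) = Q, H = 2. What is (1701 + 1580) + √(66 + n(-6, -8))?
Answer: 3281 + √42 ≈ 3287.5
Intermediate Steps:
n(C, x) = 3*x (n(C, x) = 2*x + x = 3*x)
(1701 + 1580) + √(66 + n(-6, -8)) = (1701 + 1580) + √(66 + 3*(-8)) = 3281 + √(66 - 24) = 3281 + √42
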